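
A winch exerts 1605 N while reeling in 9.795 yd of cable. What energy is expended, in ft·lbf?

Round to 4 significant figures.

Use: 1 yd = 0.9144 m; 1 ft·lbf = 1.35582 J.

1.060×10⁴ ft·lbf

9.795 yd × 0.9144 = 8.95655 m
W = F × d = 1605 N × 8.95655 m = 14375.3 J
14375.3 J ÷ (1.35582 J/ft·lbf) = 10602.7 ft·lbf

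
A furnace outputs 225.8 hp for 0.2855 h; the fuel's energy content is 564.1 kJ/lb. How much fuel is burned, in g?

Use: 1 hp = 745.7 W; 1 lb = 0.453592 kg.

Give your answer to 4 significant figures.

1.392×10⁵ g

225.8 hp → 168379 W
0.2855 h → 1027.8 s
E = P × t = 168379 × 1027.8 = 1.7306×10⁸ J
564.1 kJ/lb → 1.24363×10⁶ J/kg
m = E / e_s = 1.7306×10⁸ / 1.24363×10⁶ = 139.157 kg
In g: 139.157 / 0.001 = 139157 g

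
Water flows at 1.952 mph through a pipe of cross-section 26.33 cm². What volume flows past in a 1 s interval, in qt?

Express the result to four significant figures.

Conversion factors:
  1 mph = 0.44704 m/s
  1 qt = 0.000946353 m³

1.952 mph × 0.44704 → 0.872622 m/s
26.33 cm² × 0.0001 → 0.002633 m²
V = v × A × t = 0.872622 m/s × 0.002633 m² × 1 s = 0.00229761 m³
0.00229761 m³ ÷ (0.000946353 m³/qt) = 2.42786 qt

2.428 qt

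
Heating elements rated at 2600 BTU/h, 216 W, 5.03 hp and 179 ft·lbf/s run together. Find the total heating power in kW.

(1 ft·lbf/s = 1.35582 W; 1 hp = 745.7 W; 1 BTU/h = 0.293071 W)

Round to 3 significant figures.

4.97 kW

2600 BTU/h × 0.293071 = 761.985 W
216 W (already W)
5.03 hp × 745.7 = 3750.87 W
179 ft·lbf/s × 1.35582 = 242.692 W
Sum: 761.985 + 216 + 3750.87 + 242.692 = 4971.55 W
In kW: 4971.55 / 1000 = 4.97155 kW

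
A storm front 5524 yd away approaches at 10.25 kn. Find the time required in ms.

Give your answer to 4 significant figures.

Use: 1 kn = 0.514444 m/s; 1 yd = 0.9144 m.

5524 yd × 0.9144 = 5051.15 m
10.25 kn × 0.514444 = 5.27305 m/s
t = d / v = 5051.15 m / 5.27305 m/s = 957.918 s
957.918 s ÷ (0.001 s/ms) = 957918 ms

9.579×10⁵ ms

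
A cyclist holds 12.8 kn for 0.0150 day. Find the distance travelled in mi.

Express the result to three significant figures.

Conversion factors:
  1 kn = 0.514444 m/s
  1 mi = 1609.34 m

12.8 kn × 0.514444 = 6.58488 m/s
0.0150 day × 86400 = 1296 s
d = v × t = 6.58488 m/s × 1296 s = 8534 m
8534 m ÷ (1609.34 m/mi) = 5.30279 mi

5.30 mi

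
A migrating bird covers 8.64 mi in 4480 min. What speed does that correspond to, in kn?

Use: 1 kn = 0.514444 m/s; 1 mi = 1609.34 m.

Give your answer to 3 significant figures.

8.64 mi × 1609.34 → 13904.7 m
4480 min × 60 → 268800 s
v = d / t = 13904.7 m / 268800 s = 0.0517288 m/s
0.0517288 m/s ÷ (0.514444 m/s/kn) = 0.100553 kn

0.101 kn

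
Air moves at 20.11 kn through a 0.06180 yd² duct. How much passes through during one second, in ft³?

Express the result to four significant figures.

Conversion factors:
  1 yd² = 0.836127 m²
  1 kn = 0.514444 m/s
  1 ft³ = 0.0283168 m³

18.88 ft³

20.11 kn × 0.514444 = 10.3455 m/s
0.06180 yd² × 0.836127 = 0.0516726 m²
V = v × A × t = 10.3455 m/s × 0.0516726 m² × 1 s = 0.534579 m³
0.534579 m³ ÷ (0.0283168 m³/ft³) = 18.8785 ft³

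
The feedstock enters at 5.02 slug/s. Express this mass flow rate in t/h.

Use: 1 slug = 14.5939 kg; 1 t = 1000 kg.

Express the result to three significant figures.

5.02 slug/s × 14.5939 kg/slug = 73.2614 kg/s
73.2614 kg/s ÷ 1000 kg/t × 3600 s/h = 263.741 t/h

264 t/h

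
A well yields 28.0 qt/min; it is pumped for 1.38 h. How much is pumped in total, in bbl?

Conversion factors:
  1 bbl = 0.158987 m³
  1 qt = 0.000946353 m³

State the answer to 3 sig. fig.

13.8 bbl

28.0 qt/min → 4.41631×10⁻⁴ m³/s
1.38 h → 4968 s
V = Q × t = 4.41631×10⁻⁴ × 4968 = 2.19402 m³
In bbl: 2.19402 / 0.158987 = 13.8 bbl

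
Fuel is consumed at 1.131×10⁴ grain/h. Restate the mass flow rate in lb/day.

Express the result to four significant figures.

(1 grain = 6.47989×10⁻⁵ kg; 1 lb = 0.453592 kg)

1.131×10⁴ grain/h × 6.47989×10⁻⁵ kg/grain ÷ 3600 s/h = 2.03577×10⁻⁴ kg/s
2.03577×10⁻⁴ kg/s ÷ 0.453592 kg/lb × 86400 s/day = 38.7773 lb/day

38.78 lb/day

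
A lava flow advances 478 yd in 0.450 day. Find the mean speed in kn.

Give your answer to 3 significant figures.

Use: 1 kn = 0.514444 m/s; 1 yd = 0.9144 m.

0.0219 kn

478 yd × 0.9144 = 437.083 m
0.450 day × 86400 = 38880 s
v = d / t = 437.083 m / 38880 s = 0.0112418 m/s
0.0112418 m/s ÷ (0.514444 m/s/kn) = 0.0218523 kn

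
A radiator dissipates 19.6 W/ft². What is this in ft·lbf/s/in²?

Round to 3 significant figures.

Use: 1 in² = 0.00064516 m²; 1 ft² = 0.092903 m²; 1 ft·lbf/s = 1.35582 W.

19.6 W/ft² ÷ 0.092903 m²/ft² = 210.973 W/m²
210.973 W/m² ÷ 1.35582 W/ft·lbf/s × 0.00064516 m²/in² = 0.10039 ft·lbf/s/in²

0.100 ft·lbf/s/in²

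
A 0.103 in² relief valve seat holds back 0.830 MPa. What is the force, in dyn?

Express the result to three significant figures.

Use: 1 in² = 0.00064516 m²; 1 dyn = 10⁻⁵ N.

5.52×10⁶ dyn

0.830 MPa × 1000000 = 830000 Pa
0.103 in² × 0.00064516 = 6.64515×10⁻⁵ m²
F = P × A = 830000 Pa × 6.64515×10⁻⁵ m² = 55.1547 N
55.1547 N ÷ (10⁻⁵ N/dyn) = 5.51547×10⁶ dyn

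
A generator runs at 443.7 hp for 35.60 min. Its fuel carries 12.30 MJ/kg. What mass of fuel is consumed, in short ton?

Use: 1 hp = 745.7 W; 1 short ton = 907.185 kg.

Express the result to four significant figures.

443.7 hp → 330867 W
35.60 min → 2136 s
E = P × t = 330867 × 2136 = 7.06732×10⁸ J
12.30 MJ/kg → 1.23×10⁷ J/kg
m = E / e_s = 7.06732×10⁸ / 1.23×10⁷ = 57.4579 kg
In short ton: 57.4579 / 907.185 = 0.0633365 short ton

0.06334 short ton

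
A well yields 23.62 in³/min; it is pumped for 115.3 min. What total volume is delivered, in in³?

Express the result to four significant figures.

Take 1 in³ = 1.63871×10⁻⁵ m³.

2723 in³

23.62 in³/min → 6.45106×10⁻⁶ m³/s
115.3 min → 6918 s
V = Q × t = 6.45106×10⁻⁶ × 6918 = 0.0446284 m³
In in³: 0.0446284 / 1.63871×10⁻⁵ = 2723.39 in³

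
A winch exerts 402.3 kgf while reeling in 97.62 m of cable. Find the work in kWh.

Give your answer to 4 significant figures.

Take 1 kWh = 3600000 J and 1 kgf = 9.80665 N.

0.1070 kWh

402.3 kgf × 9.80665 = 3945.22 N
W = F × d = 3945.22 N × 97.62 m = 385132 J
385132 J ÷ (3600000 J/kWh) = 0.106981 kWh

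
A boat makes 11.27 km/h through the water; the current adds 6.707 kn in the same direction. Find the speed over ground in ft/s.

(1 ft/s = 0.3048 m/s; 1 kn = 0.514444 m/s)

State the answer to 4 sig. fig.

21.59 ft/s

11.27 km/h × (1/3.6) = 3.13056 m/s
6.707 kn × 0.514444 = 3.45038 m/s
Sum: 3.13056 + 3.45038 = 6.58094 m/s
In ft/s: 6.58094 / 0.3048 = 21.591 ft/s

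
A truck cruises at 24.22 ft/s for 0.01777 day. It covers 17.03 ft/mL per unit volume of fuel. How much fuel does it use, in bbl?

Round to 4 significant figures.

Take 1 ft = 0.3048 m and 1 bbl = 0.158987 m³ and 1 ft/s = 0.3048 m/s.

0.01373 bbl

24.22 ft/s → 7.38226 m/s
0.01777 day → 1535.33 s
d = v × t = 7.38226 × 1535.33 = 11334.2 m
17.03 ft/mL → 5.19074×10⁶ m/m³
V = d / (distance per unit fuel) = 11334.2 / 5.19074×10⁶ = 0.00218354 m³
In bbl: 0.00218354 / 0.158987 = 0.0137341 bbl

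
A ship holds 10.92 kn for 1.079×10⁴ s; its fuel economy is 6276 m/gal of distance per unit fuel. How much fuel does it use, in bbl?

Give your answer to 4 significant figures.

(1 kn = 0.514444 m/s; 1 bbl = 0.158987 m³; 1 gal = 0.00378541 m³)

10.92 kn → 5.61773 m/s
d = v × t = 5.61773 × 10790 = 60615.3 m
6276 m/gal → 1.65794×10⁶ m/m³
V = d / (distance per unit fuel) = 60615.3 / 1.65794×10⁶ = 0.0365606 m³
In bbl: 0.0365606 / 0.158987 = 0.22996 bbl

0.2300 bbl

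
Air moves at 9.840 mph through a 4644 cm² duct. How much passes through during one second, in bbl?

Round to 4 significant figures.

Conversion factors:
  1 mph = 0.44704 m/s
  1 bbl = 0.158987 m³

12.85 bbl

9.840 mph × 0.44704 = 4.39887 m/s
4644 cm² × 0.0001 = 0.4644 m²
V = v × A × t = 4.39887 m/s × 0.4644 m² × 1 s = 2.04284 m³
2.04284 m³ ÷ (0.158987 m³/bbl) = 12.8491 bbl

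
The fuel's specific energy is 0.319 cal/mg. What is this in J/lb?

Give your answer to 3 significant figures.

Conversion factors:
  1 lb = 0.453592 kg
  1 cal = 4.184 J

6.05×10⁵ J/lb

0.319 cal/mg × 4.184 J/cal ÷ 10⁻⁶ kg/mg = 1.3347×10⁶ J/kg
1.3347×10⁶ J/kg × 0.453592 kg/lb = 605409 J/lb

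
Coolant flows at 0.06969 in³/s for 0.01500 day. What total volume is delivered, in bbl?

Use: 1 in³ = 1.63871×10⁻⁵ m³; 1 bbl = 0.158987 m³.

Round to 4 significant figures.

0.06969 in³/s → 1.14202×10⁻⁶ m³/s
0.01500 day → 1296 s
V = Q × t = 1.14202×10⁻⁶ × 1296 = 0.00148006 m³
In bbl: 0.00148006 / 0.158987 = 0.00930931 bbl

0.009309 bbl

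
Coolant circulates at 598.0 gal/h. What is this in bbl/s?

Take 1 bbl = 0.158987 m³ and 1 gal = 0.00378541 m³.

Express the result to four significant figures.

598.0 gal/h × 0.00378541 m³/gal ÷ 3600 s/h = 6.28799×10⁻⁴ m³/s
6.28799×10⁻⁴ m³/s ÷ 0.158987 m³/bbl = 0.00395503 bbl/s

0.003955 bbl/s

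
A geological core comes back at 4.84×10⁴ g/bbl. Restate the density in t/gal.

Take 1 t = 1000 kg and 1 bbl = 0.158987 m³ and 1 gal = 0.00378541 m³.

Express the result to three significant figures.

4.84×10⁴ g/bbl × 0.001 kg/g ÷ 0.158987 m³/bbl = 304.427 kg/m³
304.427 kg/m³ ÷ 1000 kg/t × 0.00378541 m³/gal = 0.00115238 t/gal

0.00115 t/gal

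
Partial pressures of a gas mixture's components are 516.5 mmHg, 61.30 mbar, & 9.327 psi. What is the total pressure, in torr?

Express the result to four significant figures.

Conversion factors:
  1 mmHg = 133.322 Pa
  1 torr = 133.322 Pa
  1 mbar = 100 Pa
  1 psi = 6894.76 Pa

516.5 mmHg × 133.322 = 68860.8 Pa
61.30 mbar × 100 = 6130 Pa
9.327 psi × 6894.76 = 64307.4 Pa
Combined: 68860.8 + 6130 + 64307.4 = 139298 Pa
In torr: 139298 / 133.322 = 1044.82 torr

1045 torr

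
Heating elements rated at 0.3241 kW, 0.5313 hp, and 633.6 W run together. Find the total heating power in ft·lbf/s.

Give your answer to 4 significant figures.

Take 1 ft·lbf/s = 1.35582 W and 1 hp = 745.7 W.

0.3241 kW × 1000 = 324.1 W
0.5313 hp × 745.7 = 396.19 W
633.6 W (already W)
Total: 324.1 + 396.19 + 633.6 = 1353.89 W
In ft·lbf/s: 1353.89 / 1.35582 = 998.577 ft·lbf/s

998.6 ft·lbf/s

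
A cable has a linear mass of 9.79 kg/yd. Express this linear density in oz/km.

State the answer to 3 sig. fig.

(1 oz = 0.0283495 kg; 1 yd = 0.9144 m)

9.79 kg/yd ÷ 0.9144 m/yd = 10.7065 kg/m
10.7065 kg/m ÷ 0.0283495 kg/oz × 1000 m/km = 377661 oz/km

3.78×10⁵ oz/km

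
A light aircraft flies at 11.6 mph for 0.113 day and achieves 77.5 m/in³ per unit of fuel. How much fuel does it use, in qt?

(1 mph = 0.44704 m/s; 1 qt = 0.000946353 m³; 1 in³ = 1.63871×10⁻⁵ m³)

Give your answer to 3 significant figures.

11.3 qt

11.6 mph → 5.18566 m/s
0.113 day → 9763.2 s
d = v × t = 5.18566 × 9763.2 = 50628.6 m
77.5 m/in³ → 4.72933×10⁶ m/m³
V = d / (distance per unit fuel) = 50628.6 / 4.72933×10⁶ = 0.0107052 m³
In qt: 0.0107052 / 0.000946353 = 11.3121 qt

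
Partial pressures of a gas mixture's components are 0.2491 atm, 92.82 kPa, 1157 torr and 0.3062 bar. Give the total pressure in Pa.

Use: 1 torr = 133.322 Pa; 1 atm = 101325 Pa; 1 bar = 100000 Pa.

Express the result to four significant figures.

3.029×10⁵ Pa

0.2491 atm × 101325 = 25240.1 Pa
92.82 kPa × 1000 = 92820 Pa
1157 torr × 133.322 = 154254 Pa
0.3062 bar × 100000 = 30620 Pa
Sum: 25240.1 + 92820 + 154254 + 30620 = 302934 Pa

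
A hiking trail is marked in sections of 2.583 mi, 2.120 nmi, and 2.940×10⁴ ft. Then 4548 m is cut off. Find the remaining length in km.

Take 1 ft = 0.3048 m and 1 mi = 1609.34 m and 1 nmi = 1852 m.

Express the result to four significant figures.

12.50 km

2.583 mi × 1609.34 = 4156.93 m
2.120 nmi × 1852 = 3926.24 m
2.940×10⁴ ft × 0.3048 = 8961.12 m
4548 m (already m)
Result: 4156.93 + 3926.24 + 8961.12 − 4548 = 12496.3 m
In km: 12496.3 / 1000 = 12.4963 km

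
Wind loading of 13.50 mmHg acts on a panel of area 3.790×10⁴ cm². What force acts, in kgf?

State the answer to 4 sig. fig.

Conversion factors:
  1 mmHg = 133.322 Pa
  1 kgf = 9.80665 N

13.50 mmHg × 133.322 = 1799.85 Pa
3.790×10⁴ cm² × 0.0001 = 3.79 m²
F = P × A = 1799.85 Pa × 3.79 m² = 6821.43 N
6821.43 N ÷ (9.80665 N/kgf) = 695.592 kgf

695.6 kgf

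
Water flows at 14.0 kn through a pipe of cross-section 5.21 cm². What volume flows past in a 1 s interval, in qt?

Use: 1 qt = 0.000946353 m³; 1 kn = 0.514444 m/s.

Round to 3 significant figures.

3.97 qt

14.0 kn × 0.514444 → 7.20222 m/s
5.21 cm² × 0.0001 → 5.21×10⁻⁴ m²
V = v × A × t = 7.20222 m/s × 5.21×10⁻⁴ m² × 1 s = 0.00375236 m³
0.00375236 m³ ÷ (0.000946353 m³/qt) = 3.96507 qt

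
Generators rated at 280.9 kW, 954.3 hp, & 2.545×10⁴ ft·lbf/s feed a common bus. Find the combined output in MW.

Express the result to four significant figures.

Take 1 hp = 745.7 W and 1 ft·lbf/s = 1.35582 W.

280.9 kW × 1000 → 280900 W
954.3 hp × 745.7 → 711622 W
2.545×10⁴ ft·lbf/s × 1.35582 → 34505.6 W
Sum: 280900 + 711622 + 34505.6 = 1.02703×10⁶ W
In MW: 1.02703×10⁶ / 1000000 = 1.02703 MW

1.027 MW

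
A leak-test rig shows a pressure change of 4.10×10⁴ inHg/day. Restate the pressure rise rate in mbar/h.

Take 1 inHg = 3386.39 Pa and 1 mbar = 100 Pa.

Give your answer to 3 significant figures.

5.79×10⁴ mbar/h

4.10×10⁴ inHg/day × 3386.39 Pa/inHg ÷ 86400 s/day = 1606.97 Pa/s
1606.97 Pa/s ÷ 100 Pa/mbar × 3600 s/h = 57850.9 mbar/h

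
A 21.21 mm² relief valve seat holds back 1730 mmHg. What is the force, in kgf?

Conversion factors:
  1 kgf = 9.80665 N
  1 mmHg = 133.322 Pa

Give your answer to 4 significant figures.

0.4988 kgf

1730 mmHg × 133.322 → 230647 Pa
21.21 mm² × 10⁻⁶ → 2.121×10⁻⁵ m²
F = P × A = 230647 Pa × 2.121×10⁻⁵ m² = 4.89202 N
4.89202 N ÷ (9.80665 N/kgf) = 0.498847 kgf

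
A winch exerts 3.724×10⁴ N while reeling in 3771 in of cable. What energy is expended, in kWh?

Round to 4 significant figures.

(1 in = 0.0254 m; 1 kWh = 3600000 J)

0.9908 kWh

3771 in × 0.0254 = 95.7834 m
W = F × d = 37240 N × 95.7834 m = 3.56697×10⁶ J
3.56697×10⁶ J ÷ (3600000 J/kWh) = 0.990825 kWh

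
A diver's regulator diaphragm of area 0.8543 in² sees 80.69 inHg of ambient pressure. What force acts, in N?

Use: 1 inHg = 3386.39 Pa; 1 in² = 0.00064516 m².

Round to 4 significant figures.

150.6 N

80.69 inHg × 3386.39 → 273248 Pa
0.8543 in² × 0.00064516 → 5.5116×10⁻⁴ m²
F = P × A = 273248 Pa × 5.5116×10⁻⁴ m² = 150.603 N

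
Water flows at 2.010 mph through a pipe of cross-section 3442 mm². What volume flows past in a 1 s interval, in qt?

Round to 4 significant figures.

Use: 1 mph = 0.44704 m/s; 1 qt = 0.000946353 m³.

3.268 qt

2.010 mph × 0.44704 → 0.89855 m/s
3442 mm² × 10⁻⁶ → 0.003442 m²
V = v × A × t = 0.89855 m/s × 0.003442 m² × 1 s = 0.00309281 m³
0.00309281 m³ ÷ (0.000946353 m³/qt) = 3.26814 qt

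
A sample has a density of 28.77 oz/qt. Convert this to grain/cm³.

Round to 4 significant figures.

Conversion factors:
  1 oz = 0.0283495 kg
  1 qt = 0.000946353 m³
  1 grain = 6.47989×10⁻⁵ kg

13.30 grain/cm³

28.77 oz/qt × 0.0283495 kg/oz ÷ 0.000946353 m³/qt = 861.851 kg/m³
861.851 kg/m³ ÷ 6.47989×10⁻⁵ kg/grain × 10⁻⁶ m³/cm³ = 13.3004 grain/cm³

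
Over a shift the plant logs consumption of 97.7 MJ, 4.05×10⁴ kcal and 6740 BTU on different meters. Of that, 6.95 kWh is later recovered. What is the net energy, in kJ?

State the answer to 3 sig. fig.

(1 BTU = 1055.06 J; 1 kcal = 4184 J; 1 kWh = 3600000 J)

97.7 MJ × 1000000 = 9.77×10⁷ J
4.05×10⁴ kcal × 4184 = 1.69452×10⁸ J
6740 BTU × 1055.06 = 7.1111×10⁶ J
6.95 kWh × 3600000 = 2.502×10⁷ J
Sum: 9.77×10⁷ + 1.69452×10⁸ + 7.1111×10⁶ − 2.502×10⁷ = 2.49243×10⁸ J
In kJ: 2.49243×10⁸ / 1000 = 249243 kJ

2.49×10⁵ kJ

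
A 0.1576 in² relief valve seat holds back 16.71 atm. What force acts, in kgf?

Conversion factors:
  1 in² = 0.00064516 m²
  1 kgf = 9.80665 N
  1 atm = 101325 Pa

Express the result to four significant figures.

17.55 kgf

16.71 atm × 101325 = 1.69314×10⁶ Pa
0.1576 in² × 0.00064516 = 1.01677×10⁻⁴ m²
F = P × A = 1.69314×10⁶ Pa × 1.01677×10⁻⁴ m² = 172.153 N
172.153 N ÷ (9.80665 N/kgf) = 17.5547 kgf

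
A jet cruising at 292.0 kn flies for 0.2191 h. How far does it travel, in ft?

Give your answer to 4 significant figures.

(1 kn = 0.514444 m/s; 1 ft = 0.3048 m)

3.887×10⁵ ft

292.0 kn × 0.514444 → 150.218 m/s
0.2191 h × 3600 → 788.76 s
d = v × t = 150.218 m/s × 788.76 s = 118486 m
118486 m ÷ (0.3048 m/ft) = 388734 ft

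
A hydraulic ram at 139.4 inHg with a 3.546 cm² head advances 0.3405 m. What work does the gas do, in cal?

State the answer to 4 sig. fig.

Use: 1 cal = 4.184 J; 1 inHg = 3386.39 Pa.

13.62 cal

139.4 inHg → 472063 Pa
3.546 cm² → 3.546×10⁻⁴ m²
F = P × A = 472063 × 3.546×10⁻⁴ = 167.394 N
W = F × d = 167.394 × 0.3405 = 56.9977 J
In cal: 56.9977 / 4.184 = 13.6228 cal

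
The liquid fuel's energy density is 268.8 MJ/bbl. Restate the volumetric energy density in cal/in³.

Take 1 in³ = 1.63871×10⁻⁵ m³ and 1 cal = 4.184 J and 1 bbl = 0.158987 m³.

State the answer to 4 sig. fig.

268.8 MJ/bbl × 1000000 J/MJ ÷ 0.158987 m³/bbl = 1.6907×10⁹ J/m³
1.6907×10⁹ J/m³ ÷ 4.184 J/cal × 1.63871×10⁻⁵ m³/in³ = 6621.81 cal/in³

6622 cal/in³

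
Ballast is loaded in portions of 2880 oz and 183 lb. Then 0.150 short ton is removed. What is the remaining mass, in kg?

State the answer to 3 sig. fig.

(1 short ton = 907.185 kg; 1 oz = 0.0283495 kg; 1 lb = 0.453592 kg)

2880 oz × 0.0283495 → 81.6466 kg
183 lb × 0.453592 → 83.0073 kg
0.150 short ton × 907.185 → 136.078 kg
Sum: 81.6466 + 83.0073 − 136.078 = 28.5759 kg

28.6 kg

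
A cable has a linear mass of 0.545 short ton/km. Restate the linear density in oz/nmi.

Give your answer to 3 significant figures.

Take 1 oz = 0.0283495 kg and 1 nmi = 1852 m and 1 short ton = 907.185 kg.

0.545 short ton/km × 907.185 kg/short ton ÷ 1000 m/km = 0.494416 kg/m
0.494416 kg/m ÷ 0.0283495 kg/oz × 1852 m/nmi = 32298.9 oz/nmi

3.23×10⁴ oz/nmi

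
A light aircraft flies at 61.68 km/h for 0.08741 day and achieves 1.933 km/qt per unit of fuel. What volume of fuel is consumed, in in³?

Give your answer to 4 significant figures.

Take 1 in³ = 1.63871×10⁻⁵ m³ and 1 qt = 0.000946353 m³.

61.68 km/h → 17.1333 m/s
0.08741 day → 7552.22 s
d = v × t = 17.1333 × 7552.22 = 129394 m
1.933 km/qt → 2.04258×10⁶ m/m³
V = d / (distance per unit fuel) = 129394 / 2.04258×10⁶ = 0.0633483 m³
In in³: 0.0633483 / 1.63871×10⁻⁵ = 3865.74 in³

3866 in³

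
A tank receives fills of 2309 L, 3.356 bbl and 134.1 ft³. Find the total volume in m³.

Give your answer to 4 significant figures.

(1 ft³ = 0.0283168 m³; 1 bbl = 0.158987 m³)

2309 L × 0.001 = 2.309 m³
3.356 bbl × 0.158987 = 0.53356 m³
134.1 ft³ × 0.0283168 = 3.79728 m³
Total: 2.309 + 0.53356 + 3.79728 = 6.63984 m³

6.640 m³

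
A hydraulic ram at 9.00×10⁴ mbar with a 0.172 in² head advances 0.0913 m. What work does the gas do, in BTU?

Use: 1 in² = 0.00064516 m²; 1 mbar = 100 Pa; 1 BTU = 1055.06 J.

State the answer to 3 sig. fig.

0.0864 BTU

9.00×10⁴ mbar → 9×10⁶ Pa
0.172 in² → 1.10968×10⁻⁴ m²
F = P × A = 9×10⁶ × 1.10968×10⁻⁴ = 998.712 N
W = F × d = 998.712 × 0.0913 = 91.1824 J
In BTU: 91.1824 / 1055.06 = 0.0864239 BTU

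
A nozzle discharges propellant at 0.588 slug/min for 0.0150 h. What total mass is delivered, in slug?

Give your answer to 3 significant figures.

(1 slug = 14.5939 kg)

0.529 slug

0.588 slug/min → 0.14302 kg/s
0.0150 h → 54 s
m = ṁ × t = 0.14302 × 54 = 7.72308 kg
In slug: 7.72308 / 14.5939 = 0.529199 slug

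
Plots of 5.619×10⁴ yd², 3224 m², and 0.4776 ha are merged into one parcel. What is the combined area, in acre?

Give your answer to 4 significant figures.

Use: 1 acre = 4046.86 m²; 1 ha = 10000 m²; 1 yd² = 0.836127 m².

5.619×10⁴ yd² × 0.836127 = 46982 m²
3224 m² (already m²)
0.4776 ha × 10000 = 4776 m²
Sum: 46982 + 3224 + 4776 = 54982 m²
In acre: 54982 / 4046.86 = 13.5863 acre

13.59 acre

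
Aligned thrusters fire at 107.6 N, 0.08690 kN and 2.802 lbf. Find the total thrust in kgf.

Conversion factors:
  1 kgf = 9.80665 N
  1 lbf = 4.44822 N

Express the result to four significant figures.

21.10 kgf

107.6 N (already N)
0.08690 kN × 1000 → 86.9 N
2.802 lbf × 4.44822 → 12.4639 N
Total: 107.6 + 86.9 + 12.4639 = 206.964 N
In kgf: 206.964 / 9.80665 = 21.1045 kgf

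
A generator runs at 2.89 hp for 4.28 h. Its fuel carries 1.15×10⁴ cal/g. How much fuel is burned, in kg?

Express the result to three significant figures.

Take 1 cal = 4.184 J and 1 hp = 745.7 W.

0.690 kg

2.89 hp → 2155.07 W
4.28 h → 15408 s
E = P × t = 2155.07 × 15408 = 3.32053×10⁷ J
1.15×10⁴ cal/g → 4.8116×10⁷ J/kg
m = E / e_s = 3.32053×10⁷ / 4.8116×10⁷ = 0.690109 kg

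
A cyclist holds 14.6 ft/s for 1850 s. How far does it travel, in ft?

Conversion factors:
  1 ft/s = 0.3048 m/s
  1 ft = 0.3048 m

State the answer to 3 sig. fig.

14.6 ft/s × 0.3048 → 4.45008 m/s
d = v × t = 4.45008 m/s × 1850 s = 8232.65 m
8232.65 m ÷ (0.3048 m/ft) = 27010 ft

2.70×10⁴ ft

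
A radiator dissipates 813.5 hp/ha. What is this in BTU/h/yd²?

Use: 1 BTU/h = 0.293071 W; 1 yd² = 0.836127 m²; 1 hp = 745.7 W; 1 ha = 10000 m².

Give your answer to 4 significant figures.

813.5 hp/ha × 745.7 W/hp ÷ 10000 m²/ha = 60.6627 W/m²
60.6627 W/m² ÷ 0.293071 W/BTU/h × 0.836127 m²/yd² = 173.07 BTU/h/yd²

173.1 BTU/h/yd²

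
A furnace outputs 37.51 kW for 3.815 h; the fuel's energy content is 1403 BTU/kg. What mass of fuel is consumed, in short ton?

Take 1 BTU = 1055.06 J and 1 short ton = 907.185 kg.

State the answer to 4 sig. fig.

37.51 kW → 37510 W
3.815 h → 13734 s
E = P × t = 37510 × 13734 = 5.15162×10⁸ J
1403 BTU/kg → 1.48025×10⁶ J/kg
m = E / e_s = 5.15162×10⁸ / 1.48025×10⁶ = 348.024 kg
In short ton: 348.024 / 907.185 = 0.383631 short ton

0.3836 short ton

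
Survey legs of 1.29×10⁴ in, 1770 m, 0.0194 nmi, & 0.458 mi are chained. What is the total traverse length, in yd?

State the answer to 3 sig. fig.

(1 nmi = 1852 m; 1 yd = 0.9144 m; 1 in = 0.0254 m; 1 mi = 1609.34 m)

3140 yd

1.29×10⁴ in × 0.0254 = 327.66 m
1770 m (already m)
0.0194 nmi × 1852 = 35.9288 m
0.458 mi × 1609.34 = 737.078 m
Combined: 327.66 + 1770 + 35.9288 + 737.078 = 2870.67 m
In yd: 2870.67 / 0.9144 = 3139.4 yd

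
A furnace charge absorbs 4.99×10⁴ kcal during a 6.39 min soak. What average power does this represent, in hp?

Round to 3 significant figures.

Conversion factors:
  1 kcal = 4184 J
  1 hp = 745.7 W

730 hp

4.99×10⁴ kcal × 4184 = 2.08782×10⁸ J
6.39 min × 60 = 383.4 s
P = E / t = 2.08782×10⁸ J / 383.4 s = 544554 W
544554 W ÷ (745.7 W/hp) = 730.259 hp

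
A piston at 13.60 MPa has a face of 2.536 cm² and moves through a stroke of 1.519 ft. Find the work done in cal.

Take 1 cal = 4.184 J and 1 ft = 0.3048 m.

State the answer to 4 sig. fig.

13.60 MPa → 1.36×10⁷ Pa
2.536 cm² → 2.536×10⁻⁴ m²
F = P × A = 1.36×10⁷ × 2.536×10⁻⁴ = 3448.96 N
1.519 ft → 0.462991 m
W = F × d = 3448.96 × 0.462991 = 1596.84 J
In cal: 1596.84 / 4.184 = 381.654 cal

381.7 cal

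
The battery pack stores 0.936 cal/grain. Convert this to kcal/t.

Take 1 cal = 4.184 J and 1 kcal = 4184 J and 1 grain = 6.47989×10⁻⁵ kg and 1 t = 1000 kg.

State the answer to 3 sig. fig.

0.936 cal/grain × 4.184 J/cal ÷ 6.47989×10⁻⁵ kg/grain = 60436.6 J/kg
60436.6 J/kg ÷ 4184 J/kcal × 1000 kg/t = 14444.7 kcal/t

1.44×10⁴ kcal/t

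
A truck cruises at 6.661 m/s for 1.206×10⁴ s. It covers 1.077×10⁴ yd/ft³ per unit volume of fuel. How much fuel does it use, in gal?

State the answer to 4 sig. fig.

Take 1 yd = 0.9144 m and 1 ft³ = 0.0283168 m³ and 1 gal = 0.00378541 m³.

61.02 gal

d = v × t = 6.661 × 12060 = 80331.7 m
1.077×10⁴ yd/ft³ → 347783 m/m³
V = d / (distance per unit fuel) = 80331.7 / 347783 = 0.230982 m³
In gal: 0.230982 / 0.00378541 = 61.019 gal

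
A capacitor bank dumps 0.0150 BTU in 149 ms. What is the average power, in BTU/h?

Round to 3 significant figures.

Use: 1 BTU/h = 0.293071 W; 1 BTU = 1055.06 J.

362 BTU/h

0.0150 BTU × 1055.06 → 15.8259 J
149 ms × 0.001 → 0.149 s
P = E / t = 15.8259 J / 0.149 s = 106.214 W
106.214 W ÷ (0.293071 W/BTU/h) = 362.417 BTU/h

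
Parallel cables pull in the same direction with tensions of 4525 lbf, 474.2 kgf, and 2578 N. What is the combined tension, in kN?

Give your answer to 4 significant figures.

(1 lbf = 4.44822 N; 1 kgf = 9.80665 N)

4525 lbf × 4.44822 = 20128.2 N
474.2 kgf × 9.80665 = 4650.31 N
2578 N (already N)
Total: 20128.2 + 4650.31 + 2578 = 27356.5 N
In kN: 27356.5 / 1000 = 27.3565 kN

27.36 kN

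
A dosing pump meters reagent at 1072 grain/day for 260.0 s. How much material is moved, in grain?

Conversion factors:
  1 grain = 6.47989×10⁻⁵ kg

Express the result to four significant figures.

1072 grain/day → 8.03986×10⁻⁷ kg/s
m = ṁ × t = 8.03986×10⁻⁷ × 260 = 2.09036×10⁻⁴ kg
In grain: 2.09036×10⁻⁴ / 6.47989×10⁻⁵ = 3.22592 grain

3.226 grain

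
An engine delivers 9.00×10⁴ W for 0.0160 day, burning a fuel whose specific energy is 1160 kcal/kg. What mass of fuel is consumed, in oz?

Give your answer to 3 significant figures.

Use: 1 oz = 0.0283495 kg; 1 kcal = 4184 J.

0.0160 day → 1382.4 s
E = P × t = 90000 × 1382.4 = 1.24416×10⁸ J
1160 kcal/kg → 4.85344×10⁶ J/kg
m = E / e_s = 1.24416×10⁸ / 4.85344×10⁶ = 25.6346 kg
In oz: 25.6346 / 0.0283495 = 904.235 oz

904 oz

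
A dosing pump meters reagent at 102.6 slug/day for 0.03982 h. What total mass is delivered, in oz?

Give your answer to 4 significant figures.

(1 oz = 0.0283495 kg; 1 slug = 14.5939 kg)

87.63 oz

102.6 slug/day → 0.0173303 kg/s
0.03982 h → 143.352 s
m = ṁ × t = 0.0173303 × 143.352 = 2.48433 kg
In oz: 2.48433 / 0.0283495 = 87.6322 oz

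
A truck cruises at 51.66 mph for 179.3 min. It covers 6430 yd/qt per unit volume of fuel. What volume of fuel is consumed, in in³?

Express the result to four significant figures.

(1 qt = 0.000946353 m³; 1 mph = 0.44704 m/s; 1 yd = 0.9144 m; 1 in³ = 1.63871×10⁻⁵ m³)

51.66 mph → 23.0941 m/s
179.3 min → 10758 s
d = v × t = 23.0941 × 10758 = 248446 m
6430 yd/qt → 6.2129×10⁶ m/m³
V = d / (distance per unit fuel) = 248446 / 6.2129×10⁶ = 0.0399887 m³
In in³: 0.0399887 / 1.63871×10⁻⁵ = 2440.25 in³

2440 in³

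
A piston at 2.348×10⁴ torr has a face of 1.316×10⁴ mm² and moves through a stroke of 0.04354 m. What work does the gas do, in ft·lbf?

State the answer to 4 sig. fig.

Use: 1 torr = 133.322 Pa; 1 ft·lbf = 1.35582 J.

2.348×10⁴ torr → 3.1304×10⁶ Pa
1.316×10⁴ mm² → 0.01316 m²
F = P × A = 3.1304×10⁶ × 0.01316 = 41196.1 N
W = F × d = 41196.1 × 0.04354 = 1793.68 J
In ft·lbf: 1793.68 / 1.35582 = 1322.95 ft·lbf

1323 ft·lbf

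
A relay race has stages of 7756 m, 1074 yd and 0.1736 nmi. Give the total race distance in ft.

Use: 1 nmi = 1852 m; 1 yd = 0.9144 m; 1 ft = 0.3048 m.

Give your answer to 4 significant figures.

2.972×10⁴ ft

7756 m (already m)
1074 yd × 0.9144 → 982.066 m
0.1736 nmi × 1852 → 321.507 m
Sum: 7756 + 982.066 + 321.507 = 9059.57 m
In ft: 9059.57 / 0.3048 = 29723 ft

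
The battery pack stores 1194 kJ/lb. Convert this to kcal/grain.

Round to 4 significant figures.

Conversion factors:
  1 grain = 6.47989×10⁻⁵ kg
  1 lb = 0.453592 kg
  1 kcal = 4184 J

1194 kJ/lb × 1000 J/kJ ÷ 0.453592 kg/lb = 2.63232×10⁶ J/kg
2.63232×10⁶ J/kg ÷ 4184 J/kcal × 6.47989×10⁻⁵ kg/grain = 0.0407676 kcal/grain

0.04077 kcal/grain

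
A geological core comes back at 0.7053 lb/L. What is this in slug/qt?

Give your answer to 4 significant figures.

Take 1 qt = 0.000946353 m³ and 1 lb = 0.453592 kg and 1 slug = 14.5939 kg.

0.7053 lb/L × 0.453592 kg/lb ÷ 0.001 m³/L = 319.918 kg/m³
319.918 kg/m³ ÷ 14.5939 kg/slug × 0.000946353 m³/qt = 0.0207453 slug/qt

0.02075 slug/qt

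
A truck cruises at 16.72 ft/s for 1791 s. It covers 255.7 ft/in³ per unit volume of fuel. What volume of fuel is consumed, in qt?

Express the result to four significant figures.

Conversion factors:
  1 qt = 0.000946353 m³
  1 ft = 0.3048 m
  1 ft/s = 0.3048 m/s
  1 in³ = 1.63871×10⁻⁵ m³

16.72 ft/s → 5.09626 m/s
d = v × t = 5.09626 × 1791 = 9127.4 m
255.7 ft/in³ → 4.75602×10⁶ m/m³
V = d / (distance per unit fuel) = 9127.4 / 4.75602×10⁶ = 0.00191913 m³
In qt: 0.00191913 / 0.000946353 = 2.02792 qt

2.028 qt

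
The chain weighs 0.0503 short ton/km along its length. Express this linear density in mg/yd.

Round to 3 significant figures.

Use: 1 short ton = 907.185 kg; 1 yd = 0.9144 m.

0.0503 short ton/km × 907.185 kg/short ton ÷ 1000 m/km = 0.0456314 kg/m
0.0456314 kg/m ÷ 10⁻⁶ kg/mg × 0.9144 m/yd = 41725.4 mg/yd

4.17×10⁴ mg/yd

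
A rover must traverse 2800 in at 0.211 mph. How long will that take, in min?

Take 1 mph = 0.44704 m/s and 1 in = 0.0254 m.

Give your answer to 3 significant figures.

12.6 min

2800 in × 0.0254 → 71.12 m
0.211 mph × 0.44704 → 0.0943254 m/s
t = d / v = 71.12 m / 0.0943254 m/s = 753.986 s
753.986 s ÷ (60 s/min) = 12.5664 min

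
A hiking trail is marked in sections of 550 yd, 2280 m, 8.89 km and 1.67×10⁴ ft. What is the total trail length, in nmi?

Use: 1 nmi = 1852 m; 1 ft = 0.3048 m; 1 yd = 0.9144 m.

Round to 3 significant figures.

9.05 nmi

550 yd × 0.9144 = 502.92 m
2280 m (already m)
8.89 km × 1000 = 8890 m
1.67×10⁴ ft × 0.3048 = 5090.16 m
Sum: 502.92 + 2280 + 8890 + 5090.16 = 16763.1 m
In nmi: 16763.1 / 1852 = 9.05135 nmi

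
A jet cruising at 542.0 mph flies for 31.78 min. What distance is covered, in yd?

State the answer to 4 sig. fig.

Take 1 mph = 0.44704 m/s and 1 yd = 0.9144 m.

542.0 mph × 0.44704 → 242.296 m/s
31.78 min × 60 → 1906.8 s
d = v × t = 242.296 m/s × 1906.8 s = 462010 m
462010 m ÷ (0.9144 m/yd) = 505260 yd

5.053×10⁵ yd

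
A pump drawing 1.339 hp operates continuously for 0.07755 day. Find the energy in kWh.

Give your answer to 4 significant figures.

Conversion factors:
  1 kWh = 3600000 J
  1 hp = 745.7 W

1.339 hp × 745.7 = 998.492 W
0.07755 day × 86400 = 6700.32 s
E = P × t = 998.492 W × 6700.32 s = 6.69022×10⁶ J
6.69022×10⁶ J ÷ (3600000 J/kWh) = 1.85839 kWh

1.858 kWh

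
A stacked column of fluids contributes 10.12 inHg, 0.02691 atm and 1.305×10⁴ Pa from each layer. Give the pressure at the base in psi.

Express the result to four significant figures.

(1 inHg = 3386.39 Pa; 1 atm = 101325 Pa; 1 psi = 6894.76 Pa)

10.12 inHg × 3386.39 → 34270.3 Pa
0.02691 atm × 101325 → 2726.66 Pa
1.305×10⁴ Pa (already Pa)
Total: 34270.3 + 2726.66 + 13050 = 50047 Pa
In psi: 50047 / 6894.76 = 7.2587 psi

7.259 psi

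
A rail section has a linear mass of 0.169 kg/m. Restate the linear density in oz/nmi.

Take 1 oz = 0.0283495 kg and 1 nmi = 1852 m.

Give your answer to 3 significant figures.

0.169 kg/m is already 0.169 kg/m
0.169 kg/m ÷ 0.0283495 kg/oz × 1852 m/nmi = 11040.3 oz/nmi

1.10×10⁴ oz/nmi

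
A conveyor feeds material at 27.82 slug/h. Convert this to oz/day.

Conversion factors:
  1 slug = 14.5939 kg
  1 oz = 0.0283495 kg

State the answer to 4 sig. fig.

3.437×10⁵ oz/day

27.82 slug/h × 14.5939 kg/slug ÷ 3600 s/h = 0.112778 kg/s
0.112778 kg/s ÷ 0.0283495 kg/oz × 86400 s/day = 343710 oz/day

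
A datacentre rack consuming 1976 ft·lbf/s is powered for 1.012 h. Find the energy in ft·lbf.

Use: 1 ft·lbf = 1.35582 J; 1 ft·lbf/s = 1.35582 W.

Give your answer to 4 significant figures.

7.199×10⁶ ft·lbf

1976 ft·lbf/s × 1.35582 → 2679.1 W
1.012 h × 3600 → 3643.2 s
E = P × t = 2679.1 W × 3643.2 s = 9.7605×10⁶ J
9.7605×10⁶ J ÷ (1.35582 J/ft·lbf) = 7.19896×10⁶ ft·lbf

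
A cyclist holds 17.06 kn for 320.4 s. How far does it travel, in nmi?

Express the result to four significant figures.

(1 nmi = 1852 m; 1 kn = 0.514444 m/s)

1.518 nmi

17.06 kn × 0.514444 → 8.77641 m/s
d = v × t = 8.77641 m/s × 320.4 s = 2811.96 m
2811.96 m ÷ (1852 m/nmi) = 1.51834 nmi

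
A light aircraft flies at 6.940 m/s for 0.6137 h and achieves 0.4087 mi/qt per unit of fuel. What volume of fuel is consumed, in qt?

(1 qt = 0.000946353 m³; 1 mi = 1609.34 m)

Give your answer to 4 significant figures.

23.31 qt

0.6137 h → 2209.32 s
d = v × t = 6.94 × 2209.32 = 15332.7 m
0.4087 mi/qt → 695023 m/m³
V = d / (distance per unit fuel) = 15332.7 / 695023 = 0.0220607 m³
In qt: 0.0220607 / 0.000946353 = 23.3113 qt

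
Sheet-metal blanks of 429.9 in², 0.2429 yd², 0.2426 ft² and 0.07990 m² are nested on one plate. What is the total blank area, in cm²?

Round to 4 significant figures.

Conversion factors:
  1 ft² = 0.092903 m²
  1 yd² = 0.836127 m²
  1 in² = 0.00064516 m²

5829 cm²

429.9 in² × 0.00064516 = 0.277354 m²
0.2429 yd² × 0.836127 = 0.203095 m²
0.2426 ft² × 0.092903 = 0.0225383 m²
0.07990 m² (already m²)
Total: 0.277354 + 0.203095 + 0.0225383 + 0.0799 = 0.582887 m²
In cm²: 0.582887 / 0.0001 = 5828.87 cm²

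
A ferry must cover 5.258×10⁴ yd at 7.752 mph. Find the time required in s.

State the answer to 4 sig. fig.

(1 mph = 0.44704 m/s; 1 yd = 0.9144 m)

1.387×10⁴ s

5.258×10⁴ yd × 0.9144 = 48079.2 m
7.752 mph × 0.44704 = 3.46545 m/s
t = d / v = 48079.2 m / 3.46545 m/s = 13873.9 s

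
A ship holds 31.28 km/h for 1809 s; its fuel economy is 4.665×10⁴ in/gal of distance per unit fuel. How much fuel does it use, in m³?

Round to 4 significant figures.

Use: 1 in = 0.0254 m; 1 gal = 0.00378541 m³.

31.28 km/h → 8.68889 m/s
d = v × t = 8.68889 × 1809 = 15718.2 m
4.665×10⁴ in/gal → 313020 m/m³
V = d / (distance per unit fuel) = 15718.2 / 313020 = 0.0502147 m³

0.05021 m³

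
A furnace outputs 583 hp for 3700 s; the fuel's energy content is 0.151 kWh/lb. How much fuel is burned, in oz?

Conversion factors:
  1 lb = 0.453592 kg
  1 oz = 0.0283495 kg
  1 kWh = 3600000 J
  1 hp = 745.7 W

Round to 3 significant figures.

583 hp → 434743 W
E = P × t = 434743 × 3700 = 1.60855×10⁹ J
0.151 kWh/lb → 1.19843×10⁶ J/kg
m = E / e_s = 1.60855×10⁹ / 1.19843×10⁶ = 1342.21 kg
In oz: 1342.21 / 0.0283495 = 47345.1 oz

4.73×10⁴ oz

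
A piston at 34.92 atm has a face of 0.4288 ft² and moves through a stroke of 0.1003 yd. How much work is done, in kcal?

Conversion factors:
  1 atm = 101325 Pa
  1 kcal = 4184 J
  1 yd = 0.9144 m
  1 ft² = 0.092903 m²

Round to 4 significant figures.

3.090 kcal

34.92 atm → 3.53827×10⁶ Pa
0.4288 ft² → 0.0398368 m²
F = P × A = 3.53827×10⁶ × 0.0398368 = 140953 N
0.1003 yd → 0.0917143 m
W = F × d = 140953 × 0.0917143 = 12927.4 J
In kcal: 12927.4 / 4184 = 3.08972 kcal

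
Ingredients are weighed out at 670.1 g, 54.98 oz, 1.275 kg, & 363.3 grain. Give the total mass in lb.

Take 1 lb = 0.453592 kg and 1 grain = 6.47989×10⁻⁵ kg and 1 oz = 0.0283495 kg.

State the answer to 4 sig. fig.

7.776 lb

670.1 g × 0.001 = 0.6701 kg
54.98 oz × 0.0283495 = 1.55866 kg
1.275 kg (already kg)
363.3 grain × 6.47989×10⁻⁵ = 0.0235414 kg
Sum: 0.6701 + 1.55866 + 1.275 + 0.0235414 = 3.5273 kg
In lb: 3.5273 / 0.453592 = 7.77637 lb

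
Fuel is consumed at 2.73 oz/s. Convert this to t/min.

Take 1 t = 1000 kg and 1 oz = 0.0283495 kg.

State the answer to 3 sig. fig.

2.73 oz/s × 0.0283495 kg/oz = 0.0773941 kg/s
0.0773941 kg/s ÷ 1000 kg/t × 60 s/min = 0.00464365 t/min

0.00464 t/min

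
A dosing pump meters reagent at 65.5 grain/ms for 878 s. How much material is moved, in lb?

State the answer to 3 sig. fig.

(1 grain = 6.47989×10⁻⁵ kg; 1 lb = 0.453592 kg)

65.5 grain/ms → 4.24433 kg/s
m = ṁ × t = 4.24433 × 878 = 3726.52 kg
In lb: 3726.52 / 0.453592 = 8215.58 lb

8220 lb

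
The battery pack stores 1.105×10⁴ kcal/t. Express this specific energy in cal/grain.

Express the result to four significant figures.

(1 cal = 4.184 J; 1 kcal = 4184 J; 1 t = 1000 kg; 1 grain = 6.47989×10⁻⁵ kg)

1.105×10⁴ kcal/t × 4184 J/kcal ÷ 1000 kg/t = 46233.2 J/kg
46233.2 J/kg ÷ 4.184 J/cal × 6.47989×10⁻⁵ kg/grain = 0.716028 cal/grain

0.7160 cal/grain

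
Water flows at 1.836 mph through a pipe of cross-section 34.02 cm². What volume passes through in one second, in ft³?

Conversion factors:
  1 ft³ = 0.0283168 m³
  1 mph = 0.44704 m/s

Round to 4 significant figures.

1.836 mph × 0.44704 = 0.820765 m/s
34.02 cm² × 0.0001 = 0.003402 m²
V = v × A × t = 0.820765 m/s × 0.003402 m² × 1 s = 0.00279224 m³
0.00279224 m³ ÷ (0.0283168 m³/ft³) = 0.0986072 ft³

0.09861 ft³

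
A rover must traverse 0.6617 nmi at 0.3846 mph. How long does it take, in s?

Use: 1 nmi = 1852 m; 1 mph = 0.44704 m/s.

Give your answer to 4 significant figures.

7128 s

0.6617 nmi × 1852 = 1225.47 m
0.3846 mph × 0.44704 = 0.171932 m/s
t = d / v = 1225.47 m / 0.171932 m/s = 7127.64 s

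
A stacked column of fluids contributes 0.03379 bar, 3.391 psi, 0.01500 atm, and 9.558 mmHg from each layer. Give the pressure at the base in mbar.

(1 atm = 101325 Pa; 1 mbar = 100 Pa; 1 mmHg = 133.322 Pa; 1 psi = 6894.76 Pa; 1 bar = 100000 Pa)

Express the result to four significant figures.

0.03379 bar × 100000 → 3379 Pa
3.391 psi × 6894.76 → 23380.1 Pa
0.01500 atm × 101325 → 1519.88 Pa
9.558 mmHg × 133.322 → 1274.29 Pa
Total: 3379 + 23380.1 + 1519.88 + 1274.29 = 29553.3 Pa
In mbar: 29553.3 / 100 = 295.533 mbar

295.5 mbar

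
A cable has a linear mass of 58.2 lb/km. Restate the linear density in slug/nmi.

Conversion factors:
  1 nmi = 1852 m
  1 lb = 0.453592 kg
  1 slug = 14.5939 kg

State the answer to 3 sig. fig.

58.2 lb/km × 0.453592 kg/lb ÷ 1000 m/km = 0.0263991 kg/m
0.0263991 kg/m ÷ 14.5939 kg/slug × 1852 m/nmi = 3.35011 slug/nmi

3.35 slug/nmi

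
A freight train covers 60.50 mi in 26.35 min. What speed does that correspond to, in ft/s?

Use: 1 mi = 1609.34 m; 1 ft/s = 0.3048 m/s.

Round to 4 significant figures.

60.50 mi × 1609.34 = 97365.1 m
26.35 min × 60 = 1581 s
v = d / t = 97365.1 m / 1581 s = 61.5845 m/s
61.5845 m/s ÷ (0.3048 m/s/ft/s) = 202.049 ft/s

202.0 ft/s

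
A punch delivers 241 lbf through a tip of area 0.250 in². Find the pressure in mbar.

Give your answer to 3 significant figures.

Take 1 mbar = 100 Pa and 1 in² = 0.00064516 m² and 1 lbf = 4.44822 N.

241 lbf × 4.44822 = 1072.02 N
0.250 in² × 0.00064516 = 1.6129×10⁻⁴ m²
P = F / A = 1072.02 N / 1.6129×10⁻⁴ m² = 6.64654×10⁶ Pa
6.64654×10⁶ Pa ÷ (100 Pa/mbar) = 66465.4 mbar

6.65×10⁴ mbar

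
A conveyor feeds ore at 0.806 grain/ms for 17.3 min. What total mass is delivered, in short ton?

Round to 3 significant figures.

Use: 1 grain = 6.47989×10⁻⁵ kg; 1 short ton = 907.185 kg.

0.806 grain/ms → 0.0522279 kg/s
17.3 min → 1038 s
m = ṁ × t = 0.0522279 × 1038 = 54.2126 kg
In short ton: 54.2126 / 907.185 = 0.0597591 short ton

0.0598 short ton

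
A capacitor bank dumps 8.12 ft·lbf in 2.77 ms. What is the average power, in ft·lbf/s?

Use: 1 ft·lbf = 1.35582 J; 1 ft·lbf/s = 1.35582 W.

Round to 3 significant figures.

2930 ft·lbf/s

8.12 ft·lbf × 1.35582 = 11.0093 J
2.77 ms × 0.001 = 0.00277 s
P = E / t = 11.0093 J / 0.00277 s = 3974.48 W
3974.48 W ÷ (1.35582 W/ft·lbf/s) = 2931.42 ft·lbf/s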